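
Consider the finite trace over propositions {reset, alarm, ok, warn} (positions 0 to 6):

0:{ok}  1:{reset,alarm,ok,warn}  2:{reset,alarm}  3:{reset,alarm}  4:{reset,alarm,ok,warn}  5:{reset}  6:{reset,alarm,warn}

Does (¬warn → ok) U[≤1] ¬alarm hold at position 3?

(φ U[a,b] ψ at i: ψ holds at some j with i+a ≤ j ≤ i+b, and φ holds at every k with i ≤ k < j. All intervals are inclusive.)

No

Need some j in [3,4] with ¬alarm, and (¬warn → ok) at every k in [3,j-1].
  j=3: ¬alarm false.
  j=4: ¬alarm false.
No j in the window works → until fails.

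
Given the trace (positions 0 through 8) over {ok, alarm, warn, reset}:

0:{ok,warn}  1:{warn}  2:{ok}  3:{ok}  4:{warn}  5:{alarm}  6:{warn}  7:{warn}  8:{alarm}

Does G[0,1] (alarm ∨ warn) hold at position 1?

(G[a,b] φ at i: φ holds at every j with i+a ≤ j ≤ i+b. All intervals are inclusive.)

Does not hold

Check (alarm ∨ warn) at every j in [1,2]:
  j=1: true
  j=2: false
Fails at j=2 → formula fails.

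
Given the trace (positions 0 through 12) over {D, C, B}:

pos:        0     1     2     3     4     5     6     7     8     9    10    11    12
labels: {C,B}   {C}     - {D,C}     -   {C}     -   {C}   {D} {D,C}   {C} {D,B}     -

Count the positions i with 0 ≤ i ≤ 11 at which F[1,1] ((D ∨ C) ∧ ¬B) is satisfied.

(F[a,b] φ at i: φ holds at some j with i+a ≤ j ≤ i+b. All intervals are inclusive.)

7

Evaluate at each i in [0,11]:
  i=0: ✓ (witness j=1)
  i=1: ✗ (none in [2,2])
  i=2: ✓ (witness j=3)
  i=3: ✗ (none in [4,4])
  i=4: ✓ (witness j=5)
  i=5: ✗ (none in [6,6])
  i=6: ✓ (witness j=7)
  i=7: ✓ (witness j=8)
  i=8: ✓ (witness j=9)
  i=9: ✓ (witness j=10)
  i=10: ✗ (none in [11,11])
  i=11: ✗ (none in [12,12])
Positions where it holds: {0, 2, 4, 6, 7, 8, 9} → 7.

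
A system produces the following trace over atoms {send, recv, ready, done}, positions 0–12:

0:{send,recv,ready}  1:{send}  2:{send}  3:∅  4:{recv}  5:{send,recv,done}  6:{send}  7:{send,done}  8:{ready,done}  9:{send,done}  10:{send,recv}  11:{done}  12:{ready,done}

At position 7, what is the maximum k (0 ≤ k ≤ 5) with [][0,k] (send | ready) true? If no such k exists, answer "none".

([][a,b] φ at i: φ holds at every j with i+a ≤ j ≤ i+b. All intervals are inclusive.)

3

(send | ready) must hold from j=7 onward; find where it first fails.
  j=7: holds
  j=8: holds
  j=9: holds
  j=10: holds
  j=11: fails
Holds on [7,10], so largest k = 3.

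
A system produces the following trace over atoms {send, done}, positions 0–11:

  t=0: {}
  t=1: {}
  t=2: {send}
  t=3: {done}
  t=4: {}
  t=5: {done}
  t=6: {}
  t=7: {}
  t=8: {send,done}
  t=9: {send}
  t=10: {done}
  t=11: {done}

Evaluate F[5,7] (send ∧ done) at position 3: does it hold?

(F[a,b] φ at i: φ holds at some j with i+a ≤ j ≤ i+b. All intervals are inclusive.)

Holds

Check (send ∧ done) at each j in [8,10]:
  j=8: true
  j=9: false
  j=10: false
Found at j=8 → formula holds.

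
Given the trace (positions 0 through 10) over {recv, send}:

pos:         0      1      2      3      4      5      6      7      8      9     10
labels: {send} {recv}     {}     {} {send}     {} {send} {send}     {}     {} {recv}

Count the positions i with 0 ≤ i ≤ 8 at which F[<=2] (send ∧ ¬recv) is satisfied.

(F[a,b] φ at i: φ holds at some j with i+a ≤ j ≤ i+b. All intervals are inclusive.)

Evaluate at each i in [0,8]:
  i=0: ✓ (witness j=0)
  i=1: ✗ (none in [1,3])
  i=2: ✓ (witness j=4)
  i=3: ✓ (witness j=4)
  i=4: ✓ (witness j=4)
  i=5: ✓ (witness j=6)
  i=6: ✓ (witness j=6)
  i=7: ✓ (witness j=7)
  i=8: ✗ (none in [8,10])
Positions where it holds: {0, 2, 3, 4, 5, 6, 7} → 7.

7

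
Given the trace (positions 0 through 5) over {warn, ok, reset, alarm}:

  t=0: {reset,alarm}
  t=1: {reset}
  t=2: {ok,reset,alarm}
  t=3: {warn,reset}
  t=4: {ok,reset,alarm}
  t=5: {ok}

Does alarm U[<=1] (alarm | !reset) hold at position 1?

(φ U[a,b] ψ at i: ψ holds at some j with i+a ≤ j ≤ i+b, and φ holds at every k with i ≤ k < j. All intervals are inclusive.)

Does not hold

Need some j in [1,2] with (alarm | !reset), and alarm at every k in [1,j-1].
  j=1: (alarm | !reset) false.
  j=2: (alarm | !reset) holds, but alarm fails at k=1 → not this j.
No j in the window works → until fails.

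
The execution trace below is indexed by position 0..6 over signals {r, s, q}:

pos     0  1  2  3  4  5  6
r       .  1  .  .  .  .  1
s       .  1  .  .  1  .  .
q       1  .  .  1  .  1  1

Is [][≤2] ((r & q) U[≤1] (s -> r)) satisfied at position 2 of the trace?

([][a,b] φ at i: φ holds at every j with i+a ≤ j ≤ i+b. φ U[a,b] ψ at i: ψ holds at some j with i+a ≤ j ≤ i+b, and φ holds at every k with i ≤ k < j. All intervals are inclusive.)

False

Check ((r & q) U[≤1] (s -> r)) at every j in [2,4]:
  j=2: holds
  j=3: holds
  j=4: fails
Fails at j=4 → formula fails.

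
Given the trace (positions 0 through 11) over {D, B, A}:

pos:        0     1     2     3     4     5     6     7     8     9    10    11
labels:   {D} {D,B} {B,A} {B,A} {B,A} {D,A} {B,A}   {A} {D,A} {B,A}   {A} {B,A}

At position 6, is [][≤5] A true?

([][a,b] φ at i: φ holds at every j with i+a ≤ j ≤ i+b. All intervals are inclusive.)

True

Check A at every j in [6,11]:
  j=6: true
  j=7: true
  j=8: true
  j=9: true
  j=10: true
  j=11: true
All positions satisfy it → formula holds.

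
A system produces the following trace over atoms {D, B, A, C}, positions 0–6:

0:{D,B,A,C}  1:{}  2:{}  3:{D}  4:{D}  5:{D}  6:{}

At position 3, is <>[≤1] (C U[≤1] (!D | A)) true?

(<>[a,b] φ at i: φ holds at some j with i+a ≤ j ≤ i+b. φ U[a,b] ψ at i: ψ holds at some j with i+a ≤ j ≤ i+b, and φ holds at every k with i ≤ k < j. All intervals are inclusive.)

Check (C U[≤1] (!D | A)) at each j in [3,4]:
  j=3: fails
  j=4: fails
No position in the window satisfies it → formula fails.

False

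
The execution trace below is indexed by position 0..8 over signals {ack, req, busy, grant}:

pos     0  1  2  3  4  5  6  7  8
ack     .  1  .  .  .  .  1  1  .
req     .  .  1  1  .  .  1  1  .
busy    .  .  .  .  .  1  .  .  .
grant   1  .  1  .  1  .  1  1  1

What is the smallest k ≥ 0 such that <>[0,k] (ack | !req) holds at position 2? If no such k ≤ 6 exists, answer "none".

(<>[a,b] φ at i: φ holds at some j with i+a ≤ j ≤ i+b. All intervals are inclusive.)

Scan j = 2,3,… for (ack | !req):
  j=2: fails
  j=3: fails
  j=4: holds
First hit at j=4, so smallest k = 4-2 = 2.

2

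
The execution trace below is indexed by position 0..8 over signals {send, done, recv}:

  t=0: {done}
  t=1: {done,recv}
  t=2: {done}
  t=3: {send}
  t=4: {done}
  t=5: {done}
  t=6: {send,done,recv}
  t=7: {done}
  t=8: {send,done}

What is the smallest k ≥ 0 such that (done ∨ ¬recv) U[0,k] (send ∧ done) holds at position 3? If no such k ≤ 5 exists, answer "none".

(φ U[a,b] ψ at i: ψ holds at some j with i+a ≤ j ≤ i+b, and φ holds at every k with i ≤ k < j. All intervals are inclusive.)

3

Need earliest j ≥ 3 with (send ∧ done), and (done ∨ ¬recv) at every k in [3,j-1].
  j=3: rhs fails.
  j=4: rhs fails.
  j=5: rhs fails.
  j=6: rhs holds; lhs holds on [3,5]. k = 3.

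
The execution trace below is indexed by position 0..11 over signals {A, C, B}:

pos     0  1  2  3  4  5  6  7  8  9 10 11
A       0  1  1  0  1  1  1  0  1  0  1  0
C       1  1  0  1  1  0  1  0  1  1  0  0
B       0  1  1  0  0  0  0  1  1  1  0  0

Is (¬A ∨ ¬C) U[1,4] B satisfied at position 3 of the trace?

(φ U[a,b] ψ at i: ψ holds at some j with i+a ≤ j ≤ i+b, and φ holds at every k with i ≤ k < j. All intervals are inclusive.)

Need some j in [4,7] with B, and (¬A ∨ ¬C) at every k in [3,j-1].
  j=4: B false.
  j=5: B false.
  j=6: B false.
  j=7: B holds, but (¬A ∨ ¬C) fails at k=4 → not this j.
No j in the window works → until fails.

Does not hold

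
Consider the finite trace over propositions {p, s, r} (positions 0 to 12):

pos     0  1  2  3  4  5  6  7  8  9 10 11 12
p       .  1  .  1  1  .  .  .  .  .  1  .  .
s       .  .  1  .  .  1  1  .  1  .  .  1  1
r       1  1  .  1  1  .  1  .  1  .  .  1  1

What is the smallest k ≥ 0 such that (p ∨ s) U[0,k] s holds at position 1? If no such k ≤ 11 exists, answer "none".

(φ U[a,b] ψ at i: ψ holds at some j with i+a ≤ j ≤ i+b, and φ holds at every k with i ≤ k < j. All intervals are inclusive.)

1

Need earliest j ≥ 1 with s, and (p ∨ s) at every k in [1,j-1].
  j=1: rhs fails.
  j=2: rhs holds; lhs holds on [1,1]. k = 1.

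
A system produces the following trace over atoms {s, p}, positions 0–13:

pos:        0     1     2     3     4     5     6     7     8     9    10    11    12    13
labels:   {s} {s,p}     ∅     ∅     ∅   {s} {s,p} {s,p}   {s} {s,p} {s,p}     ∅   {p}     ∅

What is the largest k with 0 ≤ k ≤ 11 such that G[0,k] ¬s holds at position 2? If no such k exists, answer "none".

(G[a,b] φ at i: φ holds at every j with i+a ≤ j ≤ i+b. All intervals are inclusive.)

¬s must hold from j=2 onward; find where it first fails.
  j=2: holds
  j=3: holds
  j=4: holds
  j=5: fails
Holds on [2,4], so largest k = 2.

2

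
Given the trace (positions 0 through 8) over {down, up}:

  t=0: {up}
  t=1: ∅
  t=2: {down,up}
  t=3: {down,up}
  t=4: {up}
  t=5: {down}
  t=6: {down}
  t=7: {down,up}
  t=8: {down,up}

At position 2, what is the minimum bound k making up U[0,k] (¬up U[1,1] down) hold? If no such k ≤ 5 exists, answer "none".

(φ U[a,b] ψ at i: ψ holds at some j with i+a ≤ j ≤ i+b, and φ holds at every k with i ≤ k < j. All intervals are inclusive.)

3

Need earliest j ≥ 2 with (¬up U[1,1] down), and up at every k in [2,j-1].
  j=2: rhs fails.
  j=3: rhs fails.
  j=4: rhs fails.
  j=5: rhs holds; lhs holds on [2,4]. k = 3.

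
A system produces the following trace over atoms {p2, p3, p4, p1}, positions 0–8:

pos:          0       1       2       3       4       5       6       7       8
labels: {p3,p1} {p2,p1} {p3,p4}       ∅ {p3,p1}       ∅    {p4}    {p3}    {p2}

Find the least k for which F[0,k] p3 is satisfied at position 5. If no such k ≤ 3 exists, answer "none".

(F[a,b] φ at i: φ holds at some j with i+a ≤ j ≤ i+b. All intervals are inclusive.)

2

Scan j = 5,6,… for p3:
  j=5: fails
  j=6: fails
  j=7: holds
First hit at j=7, so smallest k = 7-5 = 2.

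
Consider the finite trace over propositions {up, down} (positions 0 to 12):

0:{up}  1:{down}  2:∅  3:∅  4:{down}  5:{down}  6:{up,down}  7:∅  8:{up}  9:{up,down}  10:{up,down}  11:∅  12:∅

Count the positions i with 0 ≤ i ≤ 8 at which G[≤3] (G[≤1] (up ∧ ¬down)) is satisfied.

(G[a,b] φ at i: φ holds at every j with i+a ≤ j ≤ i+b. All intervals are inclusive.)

Evaluate at each i in [0,8]:
  i=0: ✗ (fails at j=0)
  i=1: ✗ (fails at j=1)
  i=2: ✗ (fails at j=2)
  i=3: ✗ (fails at j=3)
  i=4: ✗ (fails at j=4)
  i=5: ✗ (fails at j=5)
  i=6: ✗ (fails at j=6)
  i=7: ✗ (fails at j=7)
  i=8: ✗ (fails at j=8)
Positions where it holds: {} → 0.

0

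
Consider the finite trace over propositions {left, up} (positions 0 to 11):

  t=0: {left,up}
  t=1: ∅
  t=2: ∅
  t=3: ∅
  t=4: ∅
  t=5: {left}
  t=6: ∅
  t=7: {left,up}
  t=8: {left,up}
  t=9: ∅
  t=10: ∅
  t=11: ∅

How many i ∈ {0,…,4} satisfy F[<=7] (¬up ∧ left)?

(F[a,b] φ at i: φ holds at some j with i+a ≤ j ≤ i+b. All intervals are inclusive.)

Evaluate at each i in [0,4]:
  i=0: ✓ (witness j=5)
  i=1: ✓ (witness j=5)
  i=2: ✓ (witness j=5)
  i=3: ✓ (witness j=5)
  i=4: ✓ (witness j=5)
Positions where it holds: {0, 1, 2, 3, 4} → 5.

5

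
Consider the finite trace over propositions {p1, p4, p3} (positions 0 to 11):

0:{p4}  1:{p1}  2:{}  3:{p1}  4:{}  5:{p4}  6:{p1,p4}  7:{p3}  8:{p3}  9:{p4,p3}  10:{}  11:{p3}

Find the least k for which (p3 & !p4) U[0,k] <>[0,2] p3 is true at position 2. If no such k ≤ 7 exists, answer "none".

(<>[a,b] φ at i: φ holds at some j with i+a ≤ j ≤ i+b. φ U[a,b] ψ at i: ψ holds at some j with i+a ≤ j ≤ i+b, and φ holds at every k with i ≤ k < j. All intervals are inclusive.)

Need earliest j ≥ 2 with <>[0,2] p3, and (p3 & !p4) at every k in [2,j-1].
  j=2: rhs fails.
  j=3: rhs fails.
  j=4: rhs fails.
  j=5: rhs holds but lhs fails at k=2.
  j=6: rhs holds but lhs fails at k=2.
  j=7: rhs holds but lhs fails at k=2.
  j=8: rhs holds but lhs fails at k=2.
  j=9: rhs holds but lhs fails at k=2.
No witness within the range → none.

none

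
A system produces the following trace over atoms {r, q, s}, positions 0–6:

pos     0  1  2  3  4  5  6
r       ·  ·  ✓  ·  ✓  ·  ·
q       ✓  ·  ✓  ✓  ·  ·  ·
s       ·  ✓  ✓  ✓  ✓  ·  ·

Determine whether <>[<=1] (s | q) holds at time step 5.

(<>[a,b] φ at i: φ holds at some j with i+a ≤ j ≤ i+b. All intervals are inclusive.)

No

Check (s | q) at each j in [5,6]:
  j=5: false
  j=6: false
No position in the window satisfies it → formula fails.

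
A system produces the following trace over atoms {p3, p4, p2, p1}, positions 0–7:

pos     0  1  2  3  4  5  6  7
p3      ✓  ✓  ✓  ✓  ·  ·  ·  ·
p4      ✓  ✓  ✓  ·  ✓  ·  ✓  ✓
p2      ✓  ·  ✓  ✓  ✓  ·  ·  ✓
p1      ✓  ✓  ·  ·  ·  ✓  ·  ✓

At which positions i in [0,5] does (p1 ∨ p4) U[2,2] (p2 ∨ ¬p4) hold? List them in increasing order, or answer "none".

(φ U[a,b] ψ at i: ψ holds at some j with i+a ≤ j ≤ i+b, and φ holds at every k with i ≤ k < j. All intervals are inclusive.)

0, 1, 5

Evaluate at each i in [0,5]:
  i=0: ✓ (rhs at j=2; lhs holds on [0,1])
  i=1: ✓ (rhs at j=3; lhs holds on [1,2])
  i=2: ✗ (lhs fails at k=3 before rhs at j=4)
  i=3: ✗ (lhs fails at k=3 before rhs at j=5)
  i=4: ✗ (no rhs in [6,6])
  i=5: ✓ (rhs at j=7; lhs holds on [5,6])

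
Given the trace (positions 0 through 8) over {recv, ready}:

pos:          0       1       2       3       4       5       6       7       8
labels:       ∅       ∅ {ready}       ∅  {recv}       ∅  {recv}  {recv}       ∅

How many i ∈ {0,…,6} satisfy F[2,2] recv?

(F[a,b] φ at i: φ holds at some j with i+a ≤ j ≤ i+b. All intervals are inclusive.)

3

Evaluate at each i in [0,6]:
  i=0: ✗ (none in [2,2])
  i=1: ✗ (none in [3,3])
  i=2: ✓ (witness j=4)
  i=3: ✗ (none in [5,5])
  i=4: ✓ (witness j=6)
  i=5: ✓ (witness j=7)
  i=6: ✗ (none in [8,8])
Positions where it holds: {2, 4, 5} → 3.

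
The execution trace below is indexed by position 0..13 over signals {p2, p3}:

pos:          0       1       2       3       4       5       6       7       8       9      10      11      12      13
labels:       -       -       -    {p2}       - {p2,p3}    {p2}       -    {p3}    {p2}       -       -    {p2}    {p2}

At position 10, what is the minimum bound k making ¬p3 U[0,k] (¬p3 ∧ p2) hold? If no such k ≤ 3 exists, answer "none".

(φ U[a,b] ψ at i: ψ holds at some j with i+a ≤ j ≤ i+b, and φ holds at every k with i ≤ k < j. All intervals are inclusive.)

Need earliest j ≥ 10 with (¬p3 ∧ p2), and ¬p3 at every k in [10,j-1].
  j=10: rhs fails.
  j=11: rhs fails.
  j=12: rhs holds; lhs holds on [10,11]. k = 2.

2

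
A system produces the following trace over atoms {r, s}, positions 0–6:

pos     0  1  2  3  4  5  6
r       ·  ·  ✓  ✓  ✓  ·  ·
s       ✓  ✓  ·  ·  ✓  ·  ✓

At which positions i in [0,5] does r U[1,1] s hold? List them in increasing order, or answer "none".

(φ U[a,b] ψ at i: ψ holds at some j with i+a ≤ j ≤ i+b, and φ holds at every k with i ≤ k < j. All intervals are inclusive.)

3

Evaluate at each i in [0,5]:
  i=0: ✗ (lhs fails at k=0 before rhs at j=1)
  i=1: ✗ (no rhs in [2,2])
  i=2: ✗ (no rhs in [3,3])
  i=3: ✓ (rhs at j=4; lhs holds on [3,3])
  i=4: ✗ (no rhs in [5,5])
  i=5: ✗ (lhs fails at k=5 before rhs at j=6)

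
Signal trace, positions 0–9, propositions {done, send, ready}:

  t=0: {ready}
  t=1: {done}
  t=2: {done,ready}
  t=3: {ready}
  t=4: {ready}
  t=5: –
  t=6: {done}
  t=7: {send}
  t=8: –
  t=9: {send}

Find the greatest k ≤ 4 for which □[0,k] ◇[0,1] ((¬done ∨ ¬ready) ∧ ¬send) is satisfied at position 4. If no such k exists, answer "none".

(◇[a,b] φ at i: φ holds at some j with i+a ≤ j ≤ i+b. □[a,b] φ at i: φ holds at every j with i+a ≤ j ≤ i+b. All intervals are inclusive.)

◇[0,1] ((¬done ∨ ¬ready) ∧ ¬send) must hold from j=4 onward; find where it first fails.
  j=4: holds
  j=5: holds
  j=6: holds
  j=7: holds
  j=8: holds
Holds through j=8; largest k = 4.

4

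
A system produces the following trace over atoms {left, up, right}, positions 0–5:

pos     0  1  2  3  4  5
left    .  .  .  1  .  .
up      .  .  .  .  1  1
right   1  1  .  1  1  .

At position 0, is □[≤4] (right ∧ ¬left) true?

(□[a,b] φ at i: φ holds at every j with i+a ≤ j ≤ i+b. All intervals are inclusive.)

Check (right ∧ ¬left) at every j in [0,4]:
  j=0: true
  j=1: true
  j=2: false
  j=3: false
  j=4: true
Fails at j=2 → formula fails.

Does not hold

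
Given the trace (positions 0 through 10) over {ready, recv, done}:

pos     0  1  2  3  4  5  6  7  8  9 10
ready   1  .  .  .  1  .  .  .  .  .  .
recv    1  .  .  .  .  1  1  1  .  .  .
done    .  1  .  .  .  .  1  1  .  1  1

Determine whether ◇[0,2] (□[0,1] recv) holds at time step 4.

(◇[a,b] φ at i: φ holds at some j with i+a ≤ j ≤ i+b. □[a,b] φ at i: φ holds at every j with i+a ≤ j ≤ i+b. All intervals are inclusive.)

Yes

Check □[0,1] recv at each j in [4,6]:
  j=4: fails at 4
  j=5: holds on [5,6]
  j=6: holds on [6,7]
Found at j=5 → formula holds.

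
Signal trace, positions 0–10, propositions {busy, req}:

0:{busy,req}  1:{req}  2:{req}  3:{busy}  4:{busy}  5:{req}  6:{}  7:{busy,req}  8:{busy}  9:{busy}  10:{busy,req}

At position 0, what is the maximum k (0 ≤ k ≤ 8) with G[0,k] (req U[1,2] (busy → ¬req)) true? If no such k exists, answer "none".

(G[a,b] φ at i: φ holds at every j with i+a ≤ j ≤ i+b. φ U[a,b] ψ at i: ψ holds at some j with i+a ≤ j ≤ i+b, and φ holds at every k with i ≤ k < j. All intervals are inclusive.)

(req U[1,2] (busy → ¬req)) must hold from j=0 onward; find where it first fails.
  j=0: holds
  j=1: holds
  j=2: holds
  j=3: fails
Holds on [0,2], so largest k = 2.

2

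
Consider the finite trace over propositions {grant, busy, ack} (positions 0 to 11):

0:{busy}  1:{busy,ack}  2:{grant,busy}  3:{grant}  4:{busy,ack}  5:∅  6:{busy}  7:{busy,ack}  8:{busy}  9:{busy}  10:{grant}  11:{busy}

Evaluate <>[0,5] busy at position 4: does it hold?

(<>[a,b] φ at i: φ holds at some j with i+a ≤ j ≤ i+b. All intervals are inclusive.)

Yes

Check busy at each j in [4,9]:
  j=4: true
  j=5: false
  j=6: true
  j=7: true
  j=8: true
  j=9: true
Found at j=4 → formula holds.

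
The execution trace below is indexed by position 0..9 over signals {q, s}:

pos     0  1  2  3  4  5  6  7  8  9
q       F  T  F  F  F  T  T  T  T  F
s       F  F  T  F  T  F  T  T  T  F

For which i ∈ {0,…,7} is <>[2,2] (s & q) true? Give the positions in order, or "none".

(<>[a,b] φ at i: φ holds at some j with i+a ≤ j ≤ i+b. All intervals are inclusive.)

4, 5, 6

Evaluate at each i in [0,7]:
  i=0: ✗ (none in [2,2])
  i=1: ✗ (none in [3,3])
  i=2: ✗ (none in [4,4])
  i=3: ✗ (none in [5,5])
  i=4: ✓ (witness j=6)
  i=5: ✓ (witness j=7)
  i=6: ✓ (witness j=8)
  i=7: ✗ (none in [9,9])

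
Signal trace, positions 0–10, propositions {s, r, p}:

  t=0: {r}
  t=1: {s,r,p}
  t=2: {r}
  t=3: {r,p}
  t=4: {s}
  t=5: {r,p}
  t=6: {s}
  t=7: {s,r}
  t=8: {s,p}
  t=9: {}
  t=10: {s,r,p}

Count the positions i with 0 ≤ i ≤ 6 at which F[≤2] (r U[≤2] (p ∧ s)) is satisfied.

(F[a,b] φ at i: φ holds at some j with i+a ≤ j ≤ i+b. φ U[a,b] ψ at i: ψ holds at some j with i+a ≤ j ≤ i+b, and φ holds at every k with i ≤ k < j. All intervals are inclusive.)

Evaluate at each i in [0,6]:
  i=0: ✓ (witness j=0)
  i=1: ✓ (witness j=1)
  i=2: ✗ (none in [2,4])
  i=3: ✗ (none in [3,5])
  i=4: ✗ (none in [4,6])
  i=5: ✓ (witness j=7)
  i=6: ✓ (witness j=7)
Positions where it holds: {0, 1, 5, 6} → 4.

4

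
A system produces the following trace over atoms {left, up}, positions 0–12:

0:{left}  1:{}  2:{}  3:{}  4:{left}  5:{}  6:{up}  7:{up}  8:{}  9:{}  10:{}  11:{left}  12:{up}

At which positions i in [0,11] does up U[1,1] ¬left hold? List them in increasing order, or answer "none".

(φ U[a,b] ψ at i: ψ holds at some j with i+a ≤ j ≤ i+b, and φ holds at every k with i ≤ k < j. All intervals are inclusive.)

Evaluate at each i in [0,11]:
  i=0: ✗ (lhs fails at k=0 before rhs at j=1)
  i=1: ✗ (lhs fails at k=1 before rhs at j=2)
  i=2: ✗ (lhs fails at k=2 before rhs at j=3)
  i=3: ✗ (no rhs in [4,4])
  i=4: ✗ (lhs fails at k=4 before rhs at j=5)
  i=5: ✗ (lhs fails at k=5 before rhs at j=6)
  i=6: ✓ (rhs at j=7; lhs holds on [6,6])
  i=7: ✓ (rhs at j=8; lhs holds on [7,7])
  i=8: ✗ (lhs fails at k=8 before rhs at j=9)
  i=9: ✗ (lhs fails at k=9 before rhs at j=10)
  i=10: ✗ (no rhs in [11,11])
  i=11: ✗ (lhs fails at k=11 before rhs at j=12)

6, 7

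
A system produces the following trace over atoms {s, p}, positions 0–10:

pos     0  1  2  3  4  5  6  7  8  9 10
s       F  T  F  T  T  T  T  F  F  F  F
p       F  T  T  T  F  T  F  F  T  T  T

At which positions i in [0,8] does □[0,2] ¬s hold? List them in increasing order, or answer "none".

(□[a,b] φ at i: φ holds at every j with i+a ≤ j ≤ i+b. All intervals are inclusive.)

Evaluate at each i in [0,8]:
  i=0: ✗ (fails at j=1)
  i=1: ✗ (fails at j=1)
  i=2: ✗ (fails at j=3)
  i=3: ✗ (fails at j=3)
  i=4: ✗ (fails at j=4)
  i=5: ✗ (fails at j=5)
  i=6: ✗ (fails at j=6)
  i=7: ✓ (all of [7,9])
  i=8: ✓ (all of [8,10])

7, 8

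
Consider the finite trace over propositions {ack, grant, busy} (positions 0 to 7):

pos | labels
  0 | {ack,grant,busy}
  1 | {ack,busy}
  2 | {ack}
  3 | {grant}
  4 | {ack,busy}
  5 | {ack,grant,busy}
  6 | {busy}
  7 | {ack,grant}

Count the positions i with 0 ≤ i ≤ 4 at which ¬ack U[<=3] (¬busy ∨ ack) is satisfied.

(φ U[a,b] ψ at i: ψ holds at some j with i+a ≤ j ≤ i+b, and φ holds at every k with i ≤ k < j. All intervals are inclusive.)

5

Evaluate at each i in [0,4]:
  i=0: ✓ (rhs at j=0)
  i=1: ✓ (rhs at j=1)
  i=2: ✓ (rhs at j=2)
  i=3: ✓ (rhs at j=3)
  i=4: ✓ (rhs at j=4)
Positions where it holds: {0, 1, 2, 3, 4} → 5.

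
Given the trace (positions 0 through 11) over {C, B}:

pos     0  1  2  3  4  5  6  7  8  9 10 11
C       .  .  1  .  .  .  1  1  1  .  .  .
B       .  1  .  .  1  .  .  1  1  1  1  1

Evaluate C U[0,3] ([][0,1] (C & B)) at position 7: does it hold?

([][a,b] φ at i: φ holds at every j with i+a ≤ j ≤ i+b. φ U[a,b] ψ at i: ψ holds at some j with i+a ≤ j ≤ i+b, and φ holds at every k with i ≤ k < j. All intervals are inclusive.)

Need some j in [7,10] with [][0,1] (C & B), and C at every k in [7,j-1].
  j=7: [][0,1] (C & B) holds; no prefix to check → satisfied.

Holds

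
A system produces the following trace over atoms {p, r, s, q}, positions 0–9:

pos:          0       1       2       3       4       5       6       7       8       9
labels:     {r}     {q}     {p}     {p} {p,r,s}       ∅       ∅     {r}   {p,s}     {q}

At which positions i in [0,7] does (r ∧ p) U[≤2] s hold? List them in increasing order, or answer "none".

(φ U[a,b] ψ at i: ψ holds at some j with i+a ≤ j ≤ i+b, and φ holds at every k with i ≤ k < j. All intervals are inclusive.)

Evaluate at each i in [0,7]:
  i=0: ✗ (no rhs in [0,2])
  i=1: ✗ (no rhs in [1,3])
  i=2: ✗ (lhs fails at k=2 before rhs at j=4)
  i=3: ✗ (lhs fails at k=3 before rhs at j=4)
  i=4: ✓ (rhs at j=4)
  i=5: ✗ (no rhs in [5,7])
  i=6: ✗ (lhs fails at k=6 before rhs at j=8)
  i=7: ✗ (lhs fails at k=7 before rhs at j=8)

4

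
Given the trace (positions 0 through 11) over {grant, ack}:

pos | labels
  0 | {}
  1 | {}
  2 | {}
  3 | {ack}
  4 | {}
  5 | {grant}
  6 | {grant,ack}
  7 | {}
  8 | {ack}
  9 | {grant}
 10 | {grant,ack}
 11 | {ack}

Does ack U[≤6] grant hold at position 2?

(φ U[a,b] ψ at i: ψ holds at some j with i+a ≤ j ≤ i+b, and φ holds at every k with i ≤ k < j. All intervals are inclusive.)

False

Need some j in [2,8] with grant, and ack at every k in [2,j-1].
  j=2: grant false.
  j=3: grant false.
  j=4: grant false.
  j=5: grant holds, but ack fails at k=2 → not this j.
  j=6: grant holds, but ack fails at k=2 → not this j.
  j=7: grant false.
  j=8: grant false.
No j in the window works → until fails.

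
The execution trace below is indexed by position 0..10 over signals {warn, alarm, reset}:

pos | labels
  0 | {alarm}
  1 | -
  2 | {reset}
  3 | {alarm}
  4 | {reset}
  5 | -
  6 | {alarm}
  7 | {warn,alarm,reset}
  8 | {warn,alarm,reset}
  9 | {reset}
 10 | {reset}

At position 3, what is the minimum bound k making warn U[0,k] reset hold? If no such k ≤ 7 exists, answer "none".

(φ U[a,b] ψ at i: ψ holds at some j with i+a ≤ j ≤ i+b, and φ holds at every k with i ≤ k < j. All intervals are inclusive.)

Need earliest j ≥ 3 with reset, and warn at every k in [3,j-1].
  j=3: rhs fails.
  j=4: rhs holds but lhs fails at k=3.
  j=5: rhs fails.
  j=6: rhs fails.
  j=7: rhs holds but lhs fails at k=3.
  j=8: rhs holds but lhs fails at k=3.
  j=9: rhs holds but lhs fails at k=3.
  j=10: rhs holds but lhs fails at k=3.
No witness within the range → none.

none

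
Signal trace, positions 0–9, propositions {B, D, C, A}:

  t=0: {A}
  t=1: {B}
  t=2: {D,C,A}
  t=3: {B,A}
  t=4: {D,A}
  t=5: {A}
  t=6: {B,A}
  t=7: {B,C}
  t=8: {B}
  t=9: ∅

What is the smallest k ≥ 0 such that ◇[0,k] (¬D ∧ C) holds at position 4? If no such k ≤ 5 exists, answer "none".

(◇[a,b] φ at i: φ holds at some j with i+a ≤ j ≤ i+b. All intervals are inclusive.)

Scan j = 4,5,… for (¬D ∧ C):
  j=4: fails
  j=5: fails
  j=6: fails
  j=7: holds
First hit at j=7, so smallest k = 7-4 = 3.

3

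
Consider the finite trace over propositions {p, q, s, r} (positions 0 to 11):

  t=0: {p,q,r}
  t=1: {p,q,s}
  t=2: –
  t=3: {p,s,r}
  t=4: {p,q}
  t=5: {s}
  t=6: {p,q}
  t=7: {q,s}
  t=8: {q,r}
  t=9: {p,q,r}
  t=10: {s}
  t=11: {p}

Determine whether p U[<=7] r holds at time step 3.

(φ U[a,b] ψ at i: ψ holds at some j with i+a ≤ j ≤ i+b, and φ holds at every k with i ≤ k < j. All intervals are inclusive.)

Holds

Need some j in [3,10] with r, and p at every k in [3,j-1].
  j=3: r holds; no prefix to check → satisfied.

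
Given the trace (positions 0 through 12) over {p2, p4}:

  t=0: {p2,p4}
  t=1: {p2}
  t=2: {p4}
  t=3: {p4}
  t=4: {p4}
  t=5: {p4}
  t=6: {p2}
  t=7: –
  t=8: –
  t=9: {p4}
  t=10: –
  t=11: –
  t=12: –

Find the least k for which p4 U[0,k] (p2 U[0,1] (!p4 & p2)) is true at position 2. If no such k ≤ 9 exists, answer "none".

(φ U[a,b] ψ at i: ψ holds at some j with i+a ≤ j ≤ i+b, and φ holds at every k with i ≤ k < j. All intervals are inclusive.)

4

Need earliest j ≥ 2 with (p2 U[0,1] (!p4 & p2)), and p4 at every k in [2,j-1].
  j=2: rhs fails.
  j=3: rhs fails.
  j=4: rhs fails.
  j=5: rhs fails.
  j=6: rhs holds; lhs holds on [2,5]. k = 4.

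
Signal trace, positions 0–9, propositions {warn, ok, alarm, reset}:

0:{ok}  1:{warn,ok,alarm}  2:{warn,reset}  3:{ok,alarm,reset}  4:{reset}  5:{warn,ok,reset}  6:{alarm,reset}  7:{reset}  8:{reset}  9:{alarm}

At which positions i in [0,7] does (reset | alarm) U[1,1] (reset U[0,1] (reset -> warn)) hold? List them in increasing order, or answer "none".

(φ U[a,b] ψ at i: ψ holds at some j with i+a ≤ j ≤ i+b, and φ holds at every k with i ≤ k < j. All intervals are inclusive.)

Evaluate at each i in [0,7]:
  i=0: ✗ (lhs fails at k=0 before rhs at j=1)
  i=1: ✓ (rhs at j=2; lhs holds on [1,1])
  i=2: ✗ (no rhs in [3,3])
  i=3: ✓ (rhs at j=4; lhs holds on [3,3])
  i=4: ✓ (rhs at j=5; lhs holds on [4,4])
  i=5: ✗ (no rhs in [6,6])
  i=6: ✗ (no rhs in [7,7])
  i=7: ✓ (rhs at j=8; lhs holds on [7,7])

1, 3, 4, 7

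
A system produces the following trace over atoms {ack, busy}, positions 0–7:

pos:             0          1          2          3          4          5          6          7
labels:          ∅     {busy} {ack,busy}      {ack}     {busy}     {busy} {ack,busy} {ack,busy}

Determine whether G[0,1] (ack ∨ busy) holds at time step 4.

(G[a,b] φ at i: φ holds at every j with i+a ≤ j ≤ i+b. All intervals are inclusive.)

True

Check (ack ∨ busy) at every j in [4,5]:
  j=4: true
  j=5: true
All positions satisfy it → formula holds.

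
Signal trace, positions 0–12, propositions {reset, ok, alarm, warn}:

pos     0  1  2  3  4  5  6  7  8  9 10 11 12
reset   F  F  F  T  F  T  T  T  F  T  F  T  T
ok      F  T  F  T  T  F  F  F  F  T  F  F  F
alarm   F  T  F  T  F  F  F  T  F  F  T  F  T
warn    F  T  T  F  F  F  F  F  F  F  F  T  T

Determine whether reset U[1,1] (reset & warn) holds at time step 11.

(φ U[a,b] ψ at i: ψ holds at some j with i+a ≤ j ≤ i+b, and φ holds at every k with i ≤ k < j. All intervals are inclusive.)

Need some j in [12,12] with (reset & warn), and reset at every k in [11,j-1].
  j=12: (reset & warn) holds; reset holds at every k in [11,11] → satisfied.

Holds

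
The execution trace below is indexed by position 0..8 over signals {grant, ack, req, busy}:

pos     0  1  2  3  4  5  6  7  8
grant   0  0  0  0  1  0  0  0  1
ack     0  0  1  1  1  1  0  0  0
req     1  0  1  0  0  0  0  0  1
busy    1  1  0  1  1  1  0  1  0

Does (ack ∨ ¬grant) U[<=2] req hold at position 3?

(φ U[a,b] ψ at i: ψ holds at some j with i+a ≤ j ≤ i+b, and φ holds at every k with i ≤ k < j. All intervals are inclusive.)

False

Need some j in [3,5] with req, and (ack ∨ ¬grant) at every k in [3,j-1].
  j=3: req false.
  j=4: req false.
  j=5: req false.
No j in the window works → until fails.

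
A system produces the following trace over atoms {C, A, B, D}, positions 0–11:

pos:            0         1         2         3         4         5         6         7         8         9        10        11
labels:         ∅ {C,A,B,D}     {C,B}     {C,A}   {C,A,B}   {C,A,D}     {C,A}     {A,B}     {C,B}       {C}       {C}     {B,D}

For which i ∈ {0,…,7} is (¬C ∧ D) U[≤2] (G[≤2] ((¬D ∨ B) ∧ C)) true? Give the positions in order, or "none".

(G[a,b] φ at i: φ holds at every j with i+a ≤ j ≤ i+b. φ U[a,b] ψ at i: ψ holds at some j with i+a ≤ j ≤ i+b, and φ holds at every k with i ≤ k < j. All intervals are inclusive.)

Evaluate at each i in [0,7]:
  i=0: ✗ (lhs fails at k=0 before rhs at j=1)
  i=1: ✓ (rhs at j=1)
  i=2: ✓ (rhs at j=2)
  i=3: ✗ (no rhs in [3,5])
  i=4: ✗ (no rhs in [4,6])
  i=5: ✗ (no rhs in [5,7])
  i=6: ✗ (lhs fails at k=6 before rhs at j=8)
  i=7: ✗ (lhs fails at k=7 before rhs at j=8)

1, 2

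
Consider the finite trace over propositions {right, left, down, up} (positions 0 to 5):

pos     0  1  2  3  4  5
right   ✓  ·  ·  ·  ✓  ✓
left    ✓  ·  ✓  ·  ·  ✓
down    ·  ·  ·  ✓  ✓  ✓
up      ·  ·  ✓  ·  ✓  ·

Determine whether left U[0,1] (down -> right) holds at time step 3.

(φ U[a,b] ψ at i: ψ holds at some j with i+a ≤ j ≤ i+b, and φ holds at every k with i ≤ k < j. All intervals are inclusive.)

No

Need some j in [3,4] with (down -> right), and left at every k in [3,j-1].
  j=3: (down -> right) false.
  j=4: (down -> right) holds, but left fails at k=3 → not this j.
No j in the window works → until fails.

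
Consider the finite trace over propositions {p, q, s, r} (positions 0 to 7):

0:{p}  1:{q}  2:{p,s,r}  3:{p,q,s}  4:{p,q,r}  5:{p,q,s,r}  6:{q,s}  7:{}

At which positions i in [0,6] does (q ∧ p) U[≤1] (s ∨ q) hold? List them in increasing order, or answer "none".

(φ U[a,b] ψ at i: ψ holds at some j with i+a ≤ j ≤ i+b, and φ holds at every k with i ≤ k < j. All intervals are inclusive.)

1, 2, 3, 4, 5, 6

Evaluate at each i in [0,6]:
  i=0: ✗ (lhs fails at k=0 before rhs at j=1)
  i=1: ✓ (rhs at j=1)
  i=2: ✓ (rhs at j=2)
  i=3: ✓ (rhs at j=3)
  i=4: ✓ (rhs at j=4)
  i=5: ✓ (rhs at j=5)
  i=6: ✓ (rhs at j=6)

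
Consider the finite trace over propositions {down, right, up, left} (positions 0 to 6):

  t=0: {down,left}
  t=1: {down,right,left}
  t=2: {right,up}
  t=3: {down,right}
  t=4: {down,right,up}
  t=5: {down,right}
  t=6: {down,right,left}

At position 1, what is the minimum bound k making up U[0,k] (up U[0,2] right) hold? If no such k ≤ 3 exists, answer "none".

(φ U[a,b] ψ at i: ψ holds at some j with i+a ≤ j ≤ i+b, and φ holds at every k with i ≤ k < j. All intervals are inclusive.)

0

Need earliest j ≥ 1 with (up U[0,2] right), and up at every k in [1,j-1].
  j=1: rhs holds (empty prefix). k = 0.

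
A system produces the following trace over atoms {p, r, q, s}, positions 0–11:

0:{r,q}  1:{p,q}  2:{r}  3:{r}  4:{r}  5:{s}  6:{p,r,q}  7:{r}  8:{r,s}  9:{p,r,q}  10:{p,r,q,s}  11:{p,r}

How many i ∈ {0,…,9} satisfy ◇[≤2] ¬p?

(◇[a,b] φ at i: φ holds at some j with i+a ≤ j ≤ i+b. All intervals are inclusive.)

Evaluate at each i in [0,9]:
  i=0: ✓ (witness j=0)
  i=1: ✓ (witness j=2)
  i=2: ✓ (witness j=2)
  i=3: ✓ (witness j=3)
  i=4: ✓ (witness j=4)
  i=5: ✓ (witness j=5)
  i=6: ✓ (witness j=7)
  i=7: ✓ (witness j=7)
  i=8: ✓ (witness j=8)
  i=9: ✗ (none in [9,11])
Positions where it holds: {0, 1, 2, 3, 4, 5, 6, 7, 8} → 9.

9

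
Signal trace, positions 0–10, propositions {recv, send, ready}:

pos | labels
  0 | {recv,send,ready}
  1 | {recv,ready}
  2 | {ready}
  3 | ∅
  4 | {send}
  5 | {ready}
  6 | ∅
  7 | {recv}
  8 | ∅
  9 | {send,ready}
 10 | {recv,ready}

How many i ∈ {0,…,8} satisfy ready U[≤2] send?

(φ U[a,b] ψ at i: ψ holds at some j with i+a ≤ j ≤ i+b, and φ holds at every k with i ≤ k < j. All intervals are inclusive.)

2

Evaluate at each i in [0,8]:
  i=0: ✓ (rhs at j=0)
  i=1: ✗ (no rhs in [1,3])
  i=2: ✗ (lhs fails at k=3 before rhs at j=4)
  i=3: ✗ (lhs fails at k=3 before rhs at j=4)
  i=4: ✓ (rhs at j=4)
  i=5: ✗ (no rhs in [5,7])
  i=6: ✗ (no rhs in [6,8])
  i=7: ✗ (lhs fails at k=7 before rhs at j=9)
  i=8: ✗ (lhs fails at k=8 before rhs at j=9)
Positions where it holds: {0, 4} → 2.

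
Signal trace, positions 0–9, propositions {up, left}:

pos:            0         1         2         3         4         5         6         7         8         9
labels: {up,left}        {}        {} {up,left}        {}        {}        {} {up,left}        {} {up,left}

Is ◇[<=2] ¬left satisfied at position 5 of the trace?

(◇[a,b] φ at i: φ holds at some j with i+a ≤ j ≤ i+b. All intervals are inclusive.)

Check ¬left at each j in [5,7]:
  j=5: true
  j=6: true
  j=7: false
Found at j=5 → formula holds.

True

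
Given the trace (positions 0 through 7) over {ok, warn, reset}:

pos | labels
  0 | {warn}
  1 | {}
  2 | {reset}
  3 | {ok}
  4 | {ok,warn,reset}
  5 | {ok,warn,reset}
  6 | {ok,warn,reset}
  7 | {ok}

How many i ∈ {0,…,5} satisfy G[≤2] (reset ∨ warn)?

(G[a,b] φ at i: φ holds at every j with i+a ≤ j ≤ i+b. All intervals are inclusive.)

Evaluate at each i in [0,5]:
  i=0: ✗ (fails at j=1)
  i=1: ✗ (fails at j=1)
  i=2: ✗ (fails at j=3)
  i=3: ✗ (fails at j=3)
  i=4: ✓ (all of [4,6])
  i=5: ✗ (fails at j=7)
Positions where it holds: {4} → 1.

1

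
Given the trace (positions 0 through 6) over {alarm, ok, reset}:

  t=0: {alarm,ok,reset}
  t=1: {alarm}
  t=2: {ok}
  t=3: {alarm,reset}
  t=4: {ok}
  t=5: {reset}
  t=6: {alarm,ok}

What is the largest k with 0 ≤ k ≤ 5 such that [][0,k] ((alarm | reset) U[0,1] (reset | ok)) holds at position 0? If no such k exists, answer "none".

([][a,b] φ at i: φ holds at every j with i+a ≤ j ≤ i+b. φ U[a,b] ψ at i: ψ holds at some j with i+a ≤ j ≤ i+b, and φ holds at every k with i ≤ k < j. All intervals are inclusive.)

((alarm | reset) U[0,1] (reset | ok)) must hold from j=0 onward; find where it first fails.
  j=0: holds
  j=1: holds
  j=2: holds
  j=3: holds
  j=4: holds
  j=5: holds
Holds through j=5; largest k = 5.

5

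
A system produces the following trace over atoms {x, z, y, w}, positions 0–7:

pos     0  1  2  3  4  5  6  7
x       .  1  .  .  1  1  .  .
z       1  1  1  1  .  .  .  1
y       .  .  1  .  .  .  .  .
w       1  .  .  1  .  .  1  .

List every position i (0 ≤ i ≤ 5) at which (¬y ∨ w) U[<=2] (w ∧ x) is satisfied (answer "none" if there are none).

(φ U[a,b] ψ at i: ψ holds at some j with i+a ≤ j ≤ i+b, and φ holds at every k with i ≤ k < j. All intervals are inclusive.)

Evaluate at each i in [0,5]:
  i=0: ✗ (no rhs in [0,2])
  i=1: ✗ (no rhs in [1,3])
  i=2: ✗ (no rhs in [2,4])
  i=3: ✗ (no rhs in [3,5])
  i=4: ✗ (no rhs in [4,6])
  i=5: ✗ (no rhs in [5,7])

none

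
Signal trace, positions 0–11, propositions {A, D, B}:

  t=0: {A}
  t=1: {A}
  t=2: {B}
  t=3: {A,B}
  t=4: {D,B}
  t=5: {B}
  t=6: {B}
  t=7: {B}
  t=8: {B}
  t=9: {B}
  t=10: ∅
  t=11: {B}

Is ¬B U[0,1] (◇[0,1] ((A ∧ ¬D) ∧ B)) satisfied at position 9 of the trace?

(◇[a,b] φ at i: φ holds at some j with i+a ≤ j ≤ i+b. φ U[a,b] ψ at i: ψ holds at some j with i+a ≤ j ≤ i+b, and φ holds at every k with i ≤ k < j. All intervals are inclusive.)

False

Need some j in [9,10] with ◇[0,1] ((A ∧ ¬D) ∧ B), and ¬B at every k in [9,j-1].
  j=9: ◇[0,1] ((A ∧ ¬D) ∧ B) — fails (none in [9,10]).
  j=10: ◇[0,1] ((A ∧ ¬D) ∧ B) — fails (none in [10,11]).
No j in the window works → until fails.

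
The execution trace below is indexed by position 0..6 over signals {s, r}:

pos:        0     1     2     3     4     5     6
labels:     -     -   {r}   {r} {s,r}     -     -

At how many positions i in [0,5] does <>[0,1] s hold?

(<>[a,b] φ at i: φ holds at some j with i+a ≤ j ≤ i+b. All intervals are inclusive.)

2

Evaluate at each i in [0,5]:
  i=0: ✗ (none in [0,1])
  i=1: ✗ (none in [1,2])
  i=2: ✗ (none in [2,3])
  i=3: ✓ (witness j=4)
  i=4: ✓ (witness j=4)
  i=5: ✗ (none in [5,6])
Positions where it holds: {3, 4} → 2.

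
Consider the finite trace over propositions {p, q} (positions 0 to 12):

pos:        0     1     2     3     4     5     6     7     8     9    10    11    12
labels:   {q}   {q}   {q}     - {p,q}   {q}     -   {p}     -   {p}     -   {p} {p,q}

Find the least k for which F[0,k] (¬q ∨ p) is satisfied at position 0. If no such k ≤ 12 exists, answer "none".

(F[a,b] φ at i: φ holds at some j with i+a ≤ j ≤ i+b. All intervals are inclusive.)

3

Scan j = 0,1,… for (¬q ∨ p):
  j=0: fails
  j=1: fails
  j=2: fails
  j=3: holds
First hit at j=3, so smallest k = 3-0 = 3.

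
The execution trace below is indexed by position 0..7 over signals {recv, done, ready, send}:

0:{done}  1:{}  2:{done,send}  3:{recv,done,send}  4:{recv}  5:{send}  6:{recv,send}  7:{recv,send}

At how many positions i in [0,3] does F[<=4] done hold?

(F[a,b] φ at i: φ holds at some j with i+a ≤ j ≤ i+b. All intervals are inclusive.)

4

Evaluate at each i in [0,3]:
  i=0: ✓ (witness j=0)
  i=1: ✓ (witness j=2)
  i=2: ✓ (witness j=2)
  i=3: ✓ (witness j=3)
Positions where it holds: {0, 1, 2, 3} → 4.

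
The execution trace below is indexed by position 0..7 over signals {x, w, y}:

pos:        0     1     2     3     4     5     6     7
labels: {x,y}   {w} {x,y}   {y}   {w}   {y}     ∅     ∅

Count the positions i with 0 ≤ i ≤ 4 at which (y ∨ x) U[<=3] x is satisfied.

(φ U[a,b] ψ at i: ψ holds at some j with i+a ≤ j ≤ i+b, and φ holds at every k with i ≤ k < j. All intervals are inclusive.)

Evaluate at each i in [0,4]:
  i=0: ✓ (rhs at j=0)
  i=1: ✗ (lhs fails at k=1 before rhs at j=2)
  i=2: ✓ (rhs at j=2)
  i=3: ✗ (no rhs in [3,6])
  i=4: ✗ (no rhs in [4,7])
Positions where it holds: {0, 2} → 2.

2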